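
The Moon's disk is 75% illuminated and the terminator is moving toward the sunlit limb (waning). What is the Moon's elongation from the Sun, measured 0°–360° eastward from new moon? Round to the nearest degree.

cos θ = 1 − 2f = -0.500, giving a principal value of 120.0°.
A waning Moon lies in 180°–360°, so θ = 360° − 120.0° = 240.0°.

240°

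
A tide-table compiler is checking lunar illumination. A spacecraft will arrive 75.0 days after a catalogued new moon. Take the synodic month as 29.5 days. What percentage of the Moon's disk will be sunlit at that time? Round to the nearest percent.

Reduce mod P: 75.0 − 2×29.5 = 16.00 d into the current lunation.
Phase angle: θ = 360°·(16.00 d)/(29.5 d) = 195.3°.
Illuminated fraction = (1 − cos 195.3°)/2 = (1 − (-0.965))/2 ≈ 0.982, so 98%.

98%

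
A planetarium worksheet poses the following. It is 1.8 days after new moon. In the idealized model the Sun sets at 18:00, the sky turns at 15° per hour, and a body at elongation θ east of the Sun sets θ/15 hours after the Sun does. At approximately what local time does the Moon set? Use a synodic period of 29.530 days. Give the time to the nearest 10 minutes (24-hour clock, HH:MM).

19:30

The Moon has covered 1.8/29.530 of its cycle, so θ ≈ 360° × 1.8/29.530 = 21.9°.
Delay after the Sun = 21.9° / (15°/h) ≈ 1.46 h.
18:00 + 1.463 h ≈ 19:28 → 19:30 to the nearest ten minutes.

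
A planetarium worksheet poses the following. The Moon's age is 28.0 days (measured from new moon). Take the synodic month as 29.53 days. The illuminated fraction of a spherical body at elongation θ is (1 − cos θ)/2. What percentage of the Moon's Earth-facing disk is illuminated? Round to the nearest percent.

3%

Phase angle: θ = 360°·(28.0 d)/(29.53 d) = 341.3°.
With cos θ = 0.947, the lit fraction is (1 − 0.947)/2 ≈ 0.026, so 3%.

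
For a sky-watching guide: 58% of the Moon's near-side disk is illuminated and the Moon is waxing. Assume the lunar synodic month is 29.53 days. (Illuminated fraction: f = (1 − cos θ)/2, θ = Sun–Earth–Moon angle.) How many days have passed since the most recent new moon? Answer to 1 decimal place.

From f = (1 − cos θ)/2: cos θ = 1 − 2×0.58 = -0.160; arccos → 99.2°.
The Moon is waxing (0°–180°), so θ = 99.2° directly.
At 360°/29.53 d per day, 99.2° corresponds to 8.14 days.

8.1 days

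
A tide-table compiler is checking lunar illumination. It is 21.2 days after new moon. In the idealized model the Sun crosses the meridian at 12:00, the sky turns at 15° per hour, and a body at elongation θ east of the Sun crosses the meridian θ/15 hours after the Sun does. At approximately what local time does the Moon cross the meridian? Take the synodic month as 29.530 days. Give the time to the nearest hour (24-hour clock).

05:00

Phase angle: θ = 360°·(21.2 d)/(29.530 d) = 258.4°.
Delay after the Sun = 258.4° / (15°/h) ≈ 17.23 h.
12:00 + 17.23 h ≈ 05:14 → 05:00 to the nearest hour.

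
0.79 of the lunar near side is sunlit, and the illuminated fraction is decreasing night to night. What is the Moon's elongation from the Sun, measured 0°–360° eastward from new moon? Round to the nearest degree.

235°

Invert f = (1 − cos θ)/2 to get cos θ = 1 − 2(0.79) = -0.580, hence θ₀ = arccos -0.580 = 125.5°.
Since the Moon is past full (waning), take the reflex angle: θ = 360° − 125.5° = 234.5°.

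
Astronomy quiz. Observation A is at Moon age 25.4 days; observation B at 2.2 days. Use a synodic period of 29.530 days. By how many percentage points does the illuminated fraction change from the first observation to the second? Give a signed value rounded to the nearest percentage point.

-13 percentage points

First observation: θ = 360°·25.4/29.530 = 309.7°, so f = 0.181.
Second observation: θ = 26.8°, f = 0.054.
Δf = 0.054 − 0.181 = -0.127, i.e. -13 pp.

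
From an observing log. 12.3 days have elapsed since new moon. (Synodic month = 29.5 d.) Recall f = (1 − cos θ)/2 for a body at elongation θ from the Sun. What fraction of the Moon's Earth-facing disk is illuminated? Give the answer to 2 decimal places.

Elongation θ = 360° × 12.3/29.5 ≈ 150.1°.
cos 150.1° = (-0.867), so f = (1 − (-0.867))/2 = 0.933.

0.93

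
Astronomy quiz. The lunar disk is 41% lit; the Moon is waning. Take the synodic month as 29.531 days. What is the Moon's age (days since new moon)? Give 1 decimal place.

cos θ = 1 − 2f = 0.180, giving a principal value of 79.6°.
Waning ⇒ past full, so θ = 360° − 79.6° = 280.4°.
That fraction of the synodic month is 280.4/360 × 29.531 d ≈ 23.00 d.

23.0 days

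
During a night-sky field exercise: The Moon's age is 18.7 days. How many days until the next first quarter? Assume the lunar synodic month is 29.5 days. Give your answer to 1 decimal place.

18.2 days

First quarter occurs at elongation 90°, i.e. at age 29.5 × 90/360 = 7.375 d.
Already past this cycle's first quarter; the next is at 7.375 + 29.5 = 36.875 d, so 36.875 − 18.7 = 18.175 days.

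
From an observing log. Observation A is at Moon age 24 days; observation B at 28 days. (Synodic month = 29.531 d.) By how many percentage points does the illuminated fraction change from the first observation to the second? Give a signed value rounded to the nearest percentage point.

First observation: θ = 360°·24/29.531 = 292.6°, so f = 0.308.
Second observation: θ = 341.3°, f = 0.026.
Δf = 0.026 − 0.308 = -0.282, i.e. -28 pp.

-28 pp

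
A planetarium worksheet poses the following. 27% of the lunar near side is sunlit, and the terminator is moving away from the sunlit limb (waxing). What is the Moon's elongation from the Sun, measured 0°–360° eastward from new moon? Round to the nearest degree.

From f = (1 − cos θ)/2: cos θ = 1 − 2×0.27 = 0.460; arccos → 62.6°.
Waxing ⇒ before full, so θ = 62.6°.

63°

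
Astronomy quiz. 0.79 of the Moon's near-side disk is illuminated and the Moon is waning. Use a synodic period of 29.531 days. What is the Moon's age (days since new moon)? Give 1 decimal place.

Invert f = (1 − cos θ)/2 to get cos θ = 1 − 2(0.79) = -0.580, hence θ₀ = arccos -0.580 = 125.5°.
Waning ⇒ past full, so θ = 360° − 125.5° = 234.5°.
At 360°/29.531 d per day, 234.5° corresponds to 19.24 days.

19.2 days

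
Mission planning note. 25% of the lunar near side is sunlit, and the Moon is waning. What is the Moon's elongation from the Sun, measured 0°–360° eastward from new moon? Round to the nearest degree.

From f = (1 − cos θ)/2: cos θ = 1 − 2×0.25 = 0.500; arccos → 60.0°.
A waning Moon lies in 180°–360°, so θ = 360° − 60.0° = 300.0°.

300°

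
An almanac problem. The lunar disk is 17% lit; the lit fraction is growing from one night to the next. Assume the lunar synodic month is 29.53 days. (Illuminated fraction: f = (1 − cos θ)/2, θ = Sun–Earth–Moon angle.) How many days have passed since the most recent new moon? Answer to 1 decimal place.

Invert f = (1 − cos θ)/2 to get cos θ = 1 − 2(0.17) = 0.660, hence θ₀ = arccos 0.660 = 48.7°.
The Moon is waxing (0°–180°), so θ = 48.7° directly.
That fraction of the synodic month is 48.7/360 × 29.53 d ≈ 3.99 d.

4.0 days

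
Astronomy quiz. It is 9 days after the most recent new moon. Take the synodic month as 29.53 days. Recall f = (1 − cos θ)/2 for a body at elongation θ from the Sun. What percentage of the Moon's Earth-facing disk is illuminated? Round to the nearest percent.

67%

The Moon has covered 9/29.53 of its cycle, so θ ≈ 360° × 9/29.53 = 109.7°.
With cos θ = (-0.337), the lit fraction is (1 − (-0.337))/2 ≈ 0.669, so 67%.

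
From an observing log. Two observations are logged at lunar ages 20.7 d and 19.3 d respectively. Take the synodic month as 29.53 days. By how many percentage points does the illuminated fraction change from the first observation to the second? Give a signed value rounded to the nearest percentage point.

+13 pp

First observation: θ = 360°·20.7/29.53 = 252.4°, so f = 0.652.
Second observation: θ = 235.3°, f = 0.785.
Δf = 0.785 − 0.652 = +0.133, i.e. +13 pp.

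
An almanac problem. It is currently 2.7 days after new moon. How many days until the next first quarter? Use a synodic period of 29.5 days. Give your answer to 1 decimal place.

4.7 days

First quarter occurs at elongation 90°, i.e. at age 29.5 × 90/360 = 7.375 d.
That is 7.375 − 2.7 = 4.675 days ahead.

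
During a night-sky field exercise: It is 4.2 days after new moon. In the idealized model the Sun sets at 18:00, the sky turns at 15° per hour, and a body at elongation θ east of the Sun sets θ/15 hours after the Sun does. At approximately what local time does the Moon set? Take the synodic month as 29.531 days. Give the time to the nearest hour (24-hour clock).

Phase angle: θ = 360°·(4.2 d)/(29.531 d) = 51.2°.
The Moon trails the Sun by θ/15 = 51.2/15 ≈ 3.41 hours.
18:00 + 3.41 h ≈ 21:25 → 21:00 to the nearest hour.

21:00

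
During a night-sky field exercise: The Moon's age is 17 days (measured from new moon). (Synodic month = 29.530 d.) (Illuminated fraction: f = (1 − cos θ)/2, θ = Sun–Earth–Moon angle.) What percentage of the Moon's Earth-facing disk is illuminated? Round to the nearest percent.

Elongation θ = 360° × 17/29.530 ≈ 207.2°.
cos 207.2° = (-0.889), so f = (1 − (-0.889))/2 = 0.945, so 94%.

94%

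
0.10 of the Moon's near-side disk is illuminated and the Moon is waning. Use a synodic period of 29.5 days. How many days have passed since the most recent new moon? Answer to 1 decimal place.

Invert f = (1 − cos θ)/2 to get cos θ = 1 − 2(0.10) = 0.800, hence θ₀ = arccos 0.800 = 36.9°.
A waning Moon lies in 180°–360°, so θ = 360° − 36.9° = 323.1°.
Age = 29.5 × 323.1°/360° ≈ 26.48 days.

26.5 days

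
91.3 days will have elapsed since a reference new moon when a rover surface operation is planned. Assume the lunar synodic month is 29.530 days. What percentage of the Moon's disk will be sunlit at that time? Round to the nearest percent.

Reduce mod P: 91.3 − 3×29.530 = 2.71 d into the current lunation.
The Moon has covered 2.71/29.530 of its cycle, so θ ≈ 360° × 2.71/29.530 = 33.0°.
Illuminated fraction = (1 − cos 33.0°)/2 = (1 − 0.838)/2 ≈ 0.081, so 8%.

8%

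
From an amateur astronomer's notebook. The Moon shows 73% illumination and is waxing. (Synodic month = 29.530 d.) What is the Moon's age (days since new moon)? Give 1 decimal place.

9.6 days

cos θ = 1 − 2f = -0.460, giving a principal value of 117.4°.
The Moon is waxing (0°–180°), so θ = 117.4° directly.
That fraction of the synodic month is 117.4/360 × 29.530 d ≈ 9.63 d.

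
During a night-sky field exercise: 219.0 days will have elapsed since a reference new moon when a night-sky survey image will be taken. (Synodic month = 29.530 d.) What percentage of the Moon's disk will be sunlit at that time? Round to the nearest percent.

93%

219.0 d spans 7 complete synodic months (7 × 29.530 = 206.71 d) plus 12.29 d.
Phase angle: θ = 360°·(12.29 d)/(29.530 d) = 149.8°.
With cos θ = (-0.865), the lit fraction is (1 − (-0.865))/2 ≈ 0.932, so 93%.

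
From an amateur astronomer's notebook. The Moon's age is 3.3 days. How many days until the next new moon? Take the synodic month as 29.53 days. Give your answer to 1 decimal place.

The next new moon completes the synodic month: 29.53 − 3.3 = 26.230 days.

26.2 days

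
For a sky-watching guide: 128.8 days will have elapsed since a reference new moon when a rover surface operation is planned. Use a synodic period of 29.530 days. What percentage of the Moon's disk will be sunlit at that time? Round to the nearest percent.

128.8/29.530 = 4.362 lunations, so 4 complete cycles and 10.68 d into the next.
Phase angle: θ = 360°·(10.68 d)/(29.530 d) = 130.2°.
cos 130.2° = (-0.645), so f = (1 − (-0.645))/2 = 0.823, so 82%.

82%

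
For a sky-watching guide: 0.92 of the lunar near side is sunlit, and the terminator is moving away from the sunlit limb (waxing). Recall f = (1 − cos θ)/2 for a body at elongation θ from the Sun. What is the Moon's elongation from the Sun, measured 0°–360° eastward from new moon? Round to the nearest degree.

147°

From f = (1 − cos θ)/2: cos θ = 1 − 2×0.92 = -0.840; arccos → 147.1°.
The Moon is waxing (0°–180°), so θ = 147.1° directly.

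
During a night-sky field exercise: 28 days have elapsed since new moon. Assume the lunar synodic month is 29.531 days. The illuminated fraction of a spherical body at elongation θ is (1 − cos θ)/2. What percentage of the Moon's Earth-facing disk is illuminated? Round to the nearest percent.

Elongation θ = 360° × 28/29.531 ≈ 341.3°.
Illuminated fraction = (1 − cos 341.3°)/2 = (1 − 0.947)/2 ≈ 0.026, so 3%.

3%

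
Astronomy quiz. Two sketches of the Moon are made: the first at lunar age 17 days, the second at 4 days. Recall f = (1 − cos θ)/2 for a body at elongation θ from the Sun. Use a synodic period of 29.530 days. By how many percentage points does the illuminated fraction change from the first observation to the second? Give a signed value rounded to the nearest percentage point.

-77 percentage points

θ₁ = 360° × 17/29.530 = 207.2°, f₁ = (1 − cos θ₁)/2 = 0.945.
θ₂ = 360° × 4/29.530 = 48.8°, f₂ = (1 − cos θ₂)/2 = 0.170.
Change = f₂ − f₁ = -0.774 → -77 percentage points.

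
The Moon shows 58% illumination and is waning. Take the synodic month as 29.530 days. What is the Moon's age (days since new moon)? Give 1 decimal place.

From f = (1 − cos θ)/2: cos θ = 1 − 2×0.58 = -0.160; arccos → 99.2°.
A waning Moon lies in 180°–360°, so θ = 360° − 99.2° = 260.8°.
Age = 29.530 × 260.8°/360° ≈ 21.39 days.

21.4 days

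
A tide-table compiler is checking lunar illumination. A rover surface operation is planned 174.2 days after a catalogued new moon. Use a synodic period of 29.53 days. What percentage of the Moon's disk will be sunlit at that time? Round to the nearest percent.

10%

174.2/29.53 = 5.899 lunations, so 5 complete cycles and 26.55 d into the next.
Phase angle: θ = 360°·(26.55 d)/(29.53 d) = 323.7°.
cos 323.7° = 0.806, so f = (1 − 0.806)/2 = 0.097, so 10%.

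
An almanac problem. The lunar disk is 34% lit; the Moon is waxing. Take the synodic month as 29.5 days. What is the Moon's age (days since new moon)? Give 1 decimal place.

Invert f = (1 − cos θ)/2 to get cos θ = 1 − 2(0.34) = 0.320, hence θ₀ = arccos 0.320 = 71.3°.
The Moon is waxing (0°–180°), so θ = 71.3° directly.
Age = 29.5 × 71.3°/360° ≈ 5.85 days.

5.8 days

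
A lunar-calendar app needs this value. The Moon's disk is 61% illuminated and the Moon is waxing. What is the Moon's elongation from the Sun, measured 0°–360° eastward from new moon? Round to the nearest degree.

103°

cos θ = 1 − 2f = -0.220, giving a principal value of 102.7°.
The Moon is waxing (0°–180°), so θ = 102.7° directly.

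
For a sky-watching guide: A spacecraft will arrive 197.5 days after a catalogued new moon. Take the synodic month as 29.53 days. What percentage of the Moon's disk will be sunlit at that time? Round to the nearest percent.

197.5 d spans 6 complete synodic months (6 × 29.53 = 177.18 d) plus 20.32 d.
Elongation θ = 360° × 20.32/29.53 ≈ 247.7°.
With cos θ = (-0.379), the lit fraction is (1 − (-0.379))/2 ≈ 0.690, so 69%.

69%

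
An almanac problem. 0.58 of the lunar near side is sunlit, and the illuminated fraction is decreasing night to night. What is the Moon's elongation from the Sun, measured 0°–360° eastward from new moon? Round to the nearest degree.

From f = (1 − cos θ)/2: cos θ = 1 − 2×0.58 = -0.160; arccos → 99.2°.
A waning Moon lies in 180°–360°, so θ = 360° − 99.2° = 260.8°.

261°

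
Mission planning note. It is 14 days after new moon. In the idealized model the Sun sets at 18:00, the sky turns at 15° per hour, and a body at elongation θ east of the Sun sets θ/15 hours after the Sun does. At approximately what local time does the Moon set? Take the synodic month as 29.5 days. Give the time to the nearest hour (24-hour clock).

05:00

Phase angle: θ = 360°·(14 d)/(29.5 d) = 170.8°.
At 15° of sky rotation per hour, 170.8° corresponds to a 11.39 h lag.
18:00 + 11.39 h ≈ 05:23 → 05:00 to the nearest hour.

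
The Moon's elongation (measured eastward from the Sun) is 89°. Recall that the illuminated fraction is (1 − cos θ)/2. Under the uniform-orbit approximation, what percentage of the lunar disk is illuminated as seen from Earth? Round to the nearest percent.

49%

cos 89° = 0.017, so f = (1 − 0.017)/2 = 0.491, i.e. 49%.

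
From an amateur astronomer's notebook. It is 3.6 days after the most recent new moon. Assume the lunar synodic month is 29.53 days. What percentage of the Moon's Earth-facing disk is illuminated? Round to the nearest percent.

14%

Elongation θ = 360° × 3.6/29.53 ≈ 43.9°.
cos 43.9° = 0.721, so f = (1 − 0.721)/2 = 0.140, so 14%.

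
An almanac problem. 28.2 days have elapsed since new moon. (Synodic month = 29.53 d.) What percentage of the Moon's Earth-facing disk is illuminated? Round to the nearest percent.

2%

The Moon has covered 28.2/29.53 of its cycle, so θ ≈ 360° × 28.2/29.53 = 343.8°.
Illuminated fraction = (1 − cos 343.8°)/2 = (1 − 0.960)/2 ≈ 0.020, so 2%.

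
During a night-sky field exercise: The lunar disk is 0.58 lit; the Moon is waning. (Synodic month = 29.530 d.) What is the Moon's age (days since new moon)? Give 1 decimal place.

21.4 days

From f = (1 − cos θ)/2: cos θ = 1 − 2×0.58 = -0.160; arccos → 99.2°.
Waning ⇒ past full, so θ = 360° − 99.2° = 260.8°.
That fraction of the synodic month is 260.8/360 × 29.530 d ≈ 21.39 d.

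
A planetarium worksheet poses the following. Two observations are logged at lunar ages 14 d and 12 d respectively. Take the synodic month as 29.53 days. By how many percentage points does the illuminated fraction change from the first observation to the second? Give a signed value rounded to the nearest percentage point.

-8 pp

First observation: θ = 360°·14/29.53 = 170.7°, so f = 0.993.
Second observation: θ = 146.3°, f = 0.916.
Δf = 0.916 − 0.993 = -0.077, i.e. -8 pp.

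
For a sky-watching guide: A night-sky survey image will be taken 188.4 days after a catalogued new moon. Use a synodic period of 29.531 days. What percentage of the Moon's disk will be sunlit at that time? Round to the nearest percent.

86%

188.4 d spans 6 complete synodic months (6 × 29.531 = 177.19 d) plus 11.21 d.
The Moon has covered 11.21/29.531 of its cycle, so θ ≈ 360° × 11.21/29.531 = 136.7°.
Illuminated fraction = (1 − cos 136.7°)/2 = (1 − (-0.728))/2 ≈ 0.864, so 86%.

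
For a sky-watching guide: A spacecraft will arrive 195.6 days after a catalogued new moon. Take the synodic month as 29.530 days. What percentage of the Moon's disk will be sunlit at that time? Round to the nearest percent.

195.6 d spans 6 complete synodic months (6 × 29.530 = 177.18 d) plus 18.42 d.
The Moon has covered 18.42/29.530 of its cycle, so θ ≈ 360° × 18.42/29.530 = 224.6°.
With cos θ = (-0.713), the lit fraction is (1 − (-0.713))/2 ≈ 0.856, so 86%.

86%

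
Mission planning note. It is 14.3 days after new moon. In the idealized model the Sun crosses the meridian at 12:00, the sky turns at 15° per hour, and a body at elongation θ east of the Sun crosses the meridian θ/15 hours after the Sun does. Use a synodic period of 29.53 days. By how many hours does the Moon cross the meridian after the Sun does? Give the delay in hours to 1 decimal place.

11.6 h

Elongation θ = 360° × 14.3/29.53 ≈ 174.3°.
At 15° of sky rotation per hour, 174.3° corresponds to a 11.62 h lag.
So the Moon crosses the meridian 11.62 h after the Sun.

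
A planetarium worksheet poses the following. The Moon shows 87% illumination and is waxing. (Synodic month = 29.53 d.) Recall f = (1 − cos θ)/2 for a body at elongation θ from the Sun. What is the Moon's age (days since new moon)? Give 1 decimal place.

11.3 days

Invert f = (1 − cos θ)/2 to get cos θ = 1 − 2(0.87) = -0.740, hence θ₀ = arccos -0.740 = 137.7°.
The Moon is waxing (0°–180°), so θ = 137.7° directly.
That fraction of the synodic month is 137.7/360 × 29.53 d ≈ 11.30 d.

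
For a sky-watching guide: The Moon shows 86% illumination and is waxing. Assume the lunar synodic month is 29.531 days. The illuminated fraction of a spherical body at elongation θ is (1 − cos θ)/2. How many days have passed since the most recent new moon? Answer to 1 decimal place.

From f = (1 − cos θ)/2: cos θ = 1 − 2×0.86 = -0.720; arccos → 136.1°.
The Moon is waxing (0°–180°), so θ = 136.1° directly.
That fraction of the synodic month is 136.1/360 × 29.531 d ≈ 11.16 d.

11.2 days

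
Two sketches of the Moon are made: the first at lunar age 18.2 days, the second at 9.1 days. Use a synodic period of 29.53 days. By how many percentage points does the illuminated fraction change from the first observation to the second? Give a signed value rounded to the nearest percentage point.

-19 percentage points

First observation: θ = 360°·18.2/29.53 = 221.9°, so f = 0.872.
Second observation: θ = 110.9°, f = 0.679.
Δf = 0.679 − 0.872 = -0.194, i.e. -19 pp.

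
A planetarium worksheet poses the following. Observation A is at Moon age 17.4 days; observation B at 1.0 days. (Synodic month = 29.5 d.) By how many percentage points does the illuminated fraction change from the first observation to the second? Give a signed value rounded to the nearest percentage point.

First observation: θ = 360°·17.4/29.5 = 212.3°, so f = 0.922.
Second observation: θ = 12.2°, f = 0.011.
Δf = 0.011 − 0.922 = -0.911, i.e. -91 pp.

-91 pp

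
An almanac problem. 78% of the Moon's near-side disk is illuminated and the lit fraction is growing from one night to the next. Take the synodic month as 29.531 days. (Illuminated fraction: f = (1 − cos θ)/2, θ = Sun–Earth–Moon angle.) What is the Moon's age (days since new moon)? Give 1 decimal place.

10.2 days

Invert f = (1 − cos θ)/2 to get cos θ = 1 − 2(0.78) = -0.560, hence θ₀ = arccos -0.560 = 124.1°.
Waxing ⇒ before full, so θ = 124.1°.
At 360°/29.531 d per day, 124.1° corresponds to 10.18 days.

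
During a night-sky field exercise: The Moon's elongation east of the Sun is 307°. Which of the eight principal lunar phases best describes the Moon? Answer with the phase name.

waning crescent

307° lies in the waning crescent sector of the 8-phase cycle.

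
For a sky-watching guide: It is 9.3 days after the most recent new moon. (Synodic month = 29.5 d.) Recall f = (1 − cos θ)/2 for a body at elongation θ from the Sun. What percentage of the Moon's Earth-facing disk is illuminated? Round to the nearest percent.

The Moon has covered 9.3/29.5 of its cycle, so θ ≈ 360° × 9.3/29.5 = 113.5°.
With cos θ = (-0.399), the lit fraction is (1 − (-0.399))/2 ≈ 0.699, so 70%.

70%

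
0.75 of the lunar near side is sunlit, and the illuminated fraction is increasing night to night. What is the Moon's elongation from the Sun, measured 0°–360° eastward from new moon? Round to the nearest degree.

120°

Invert f = (1 − cos θ)/2 to get cos θ = 1 − 2(0.75) = -0.500, hence θ₀ = arccos -0.500 = 120.0°.
Waxing ⇒ before full, so θ = 120.0°.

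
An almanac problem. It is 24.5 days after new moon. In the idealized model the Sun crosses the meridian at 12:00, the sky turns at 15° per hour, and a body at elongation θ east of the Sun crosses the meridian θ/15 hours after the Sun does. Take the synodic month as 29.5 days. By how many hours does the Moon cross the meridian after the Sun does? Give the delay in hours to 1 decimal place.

19.9 h

Elongation θ = 360° × 24.5/29.5 ≈ 299.0°.
Delay after the Sun = 299.0° / (15°/h) ≈ 19.93 h.
So the Moon crosses the meridian 19.93 h after the Sun.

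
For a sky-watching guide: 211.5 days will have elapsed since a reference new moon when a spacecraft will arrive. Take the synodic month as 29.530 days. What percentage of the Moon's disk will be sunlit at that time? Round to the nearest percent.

211.5 d spans 7 complete synodic months (7 × 29.530 = 206.71 d) plus 4.79 d.
Phase angle: θ = 360°·(4.79 d)/(29.530 d) = 58.4°.
cos 58.4° = 0.524, so f = (1 − 0.524)/2 = 0.238, so 24%.

24%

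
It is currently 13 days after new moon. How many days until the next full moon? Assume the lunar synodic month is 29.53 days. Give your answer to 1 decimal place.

Full moon occurs at elongation 180°, i.e. at age 29.53 × 180/360 = 14.765 d.
That is 14.765 − 13 = 1.765 days ahead.

1.8 days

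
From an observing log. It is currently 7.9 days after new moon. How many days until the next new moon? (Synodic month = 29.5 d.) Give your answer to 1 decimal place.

21.6 days

One full lunation from the last new moon is 29.5 d; remaining = 29.5 − 7.9 = 21.600 d.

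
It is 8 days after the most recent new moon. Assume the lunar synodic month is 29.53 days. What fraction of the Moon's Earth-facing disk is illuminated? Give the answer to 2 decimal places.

0.57

Phase angle: θ = 360°·(8 d)/(29.53 d) = 97.5°.
Illuminated fraction = (1 − cos 97.5°)/2 = (1 − (-0.131))/2 ≈ 0.566.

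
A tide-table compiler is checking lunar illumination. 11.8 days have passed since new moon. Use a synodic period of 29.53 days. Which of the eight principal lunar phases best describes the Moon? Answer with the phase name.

waxing gibbous

θ ≈ 360° × 11.8/29.53 = 144°, which falls in the waxing gibbous sector.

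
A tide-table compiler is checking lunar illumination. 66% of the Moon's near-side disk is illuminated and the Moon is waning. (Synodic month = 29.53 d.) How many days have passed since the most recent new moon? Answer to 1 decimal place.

From f = (1 − cos θ)/2: cos θ = 1 − 2×0.66 = -0.320; arccos → 108.7°.
A waning Moon lies in 180°–360°, so θ = 360° − 108.7° = 251.3°.
Age = 29.53 × 251.3°/360° ≈ 20.62 days.

20.6 days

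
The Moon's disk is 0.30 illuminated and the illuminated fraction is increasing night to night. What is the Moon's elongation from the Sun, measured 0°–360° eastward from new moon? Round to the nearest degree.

66°

cos θ = 1 − 2f = 0.400, giving a principal value of 66.4°.
The Moon is waxing (0°–180°), so θ = 66.4° directly.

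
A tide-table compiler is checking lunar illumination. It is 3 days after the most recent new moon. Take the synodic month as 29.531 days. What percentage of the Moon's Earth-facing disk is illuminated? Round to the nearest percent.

The Moon has covered 3/29.531 of its cycle, so θ ≈ 360° × 3/29.531 = 36.6°.
With cos θ = 0.803, the lit fraction is (1 − 0.803)/2 ≈ 0.098, so 10%.

10%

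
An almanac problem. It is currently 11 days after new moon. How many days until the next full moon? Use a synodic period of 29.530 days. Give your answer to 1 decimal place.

3.8 days

Full moon occurs at elongation 180°, i.e. at age 29.530 × 180/360 = 14.765 d.
That is 14.765 − 11 = 3.765 days ahead.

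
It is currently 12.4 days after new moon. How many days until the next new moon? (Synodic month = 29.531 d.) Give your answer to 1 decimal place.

17.1 days

One full lunation from the last new moon is 29.531 d; remaining = 29.531 − 12.4 = 17.131 d.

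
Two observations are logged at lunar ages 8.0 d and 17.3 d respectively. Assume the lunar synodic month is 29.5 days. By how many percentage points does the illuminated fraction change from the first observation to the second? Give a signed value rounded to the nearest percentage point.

+36 pp

First observation: θ = 360°·8.0/29.5 = 97.6°, so f = 0.566.
Second observation: θ = 211.1°, f = 0.928.
Δf = 0.928 − 0.566 = +0.362, i.e. +36 pp.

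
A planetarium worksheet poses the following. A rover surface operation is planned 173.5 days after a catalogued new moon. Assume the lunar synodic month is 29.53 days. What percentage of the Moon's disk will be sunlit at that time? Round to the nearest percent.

15%

173.5/29.53 = 5.875 lunations, so 5 complete cycles and 25.85 d into the next.
Elongation θ = 360° × 25.85/29.53 ≈ 315.1°.
Illuminated fraction = (1 − cos 315.1°)/2 = (1 − 0.709)/2 ≈ 0.146, so 15%.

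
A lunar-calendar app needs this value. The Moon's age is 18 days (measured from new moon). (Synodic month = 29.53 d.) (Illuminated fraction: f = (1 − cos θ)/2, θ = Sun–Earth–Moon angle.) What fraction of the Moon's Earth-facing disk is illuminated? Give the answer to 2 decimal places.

Phase angle: θ = 360°·(18 d)/(29.53 d) = 219.4°.
With cos θ = (-0.772), the lit fraction is (1 − (-0.772))/2 ≈ 0.886.

0.89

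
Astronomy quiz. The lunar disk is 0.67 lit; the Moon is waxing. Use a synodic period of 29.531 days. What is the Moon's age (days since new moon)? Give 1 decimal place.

9.0 days

Invert f = (1 − cos θ)/2 to get cos θ = 1 − 2(0.67) = -0.340, hence θ₀ = arccos -0.340 = 109.9°.
The Moon is waxing (0°–180°), so θ = 109.9° directly.
That fraction of the synodic month is 109.9/360 × 29.531 d ≈ 9.01 d.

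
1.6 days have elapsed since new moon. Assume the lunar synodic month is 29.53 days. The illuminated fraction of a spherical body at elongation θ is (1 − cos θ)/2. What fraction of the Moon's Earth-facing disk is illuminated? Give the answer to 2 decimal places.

0.03

The Moon has covered 1.6/29.53 of its cycle, so θ ≈ 360° × 1.6/29.53 = 19.5°.
Illuminated fraction = (1 − cos 19.5°)/2 = (1 − 0.943)/2 ≈ 0.029.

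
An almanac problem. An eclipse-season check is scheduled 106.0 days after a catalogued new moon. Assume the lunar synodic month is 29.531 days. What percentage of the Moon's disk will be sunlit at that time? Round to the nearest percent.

92%

106.0/29.531 = 3.589 lunations, so 3 complete cycles and 17.41 d into the next.
Elongation θ = 360° × 17.41/29.531 ≈ 212.2°.
Illuminated fraction = (1 − cos 212.2°)/2 = (1 − (-0.846))/2 ≈ 0.923, so 92%.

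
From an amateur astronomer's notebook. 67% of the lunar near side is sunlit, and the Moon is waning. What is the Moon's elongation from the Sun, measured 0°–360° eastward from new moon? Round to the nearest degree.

250°

Invert f = (1 − cos θ)/2 to get cos θ = 1 − 2(0.67) = -0.340, hence θ₀ = arccos -0.340 = 109.9°.
Waning ⇒ past full, so θ = 360° − 109.9° = 250.1°.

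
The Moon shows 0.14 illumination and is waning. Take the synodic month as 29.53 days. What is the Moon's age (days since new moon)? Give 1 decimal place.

25.9 days

From f = (1 − cos θ)/2: cos θ = 1 − 2×0.14 = 0.720; arccos → 43.9°.
A waning Moon lies in 180°–360°, so θ = 360° − 43.9° = 316.1°.
That fraction of the synodic month is 316.1/360 × 29.53 d ≈ 25.93 d.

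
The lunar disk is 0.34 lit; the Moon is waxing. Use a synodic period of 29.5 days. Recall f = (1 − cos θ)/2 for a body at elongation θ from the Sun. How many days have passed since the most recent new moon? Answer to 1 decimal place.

5.8 days

cos θ = 1 − 2f = 0.320, giving a principal value of 71.3°.
The Moon is waxing (0°–180°), so θ = 71.3° directly.
That fraction of the synodic month is 71.3/360 × 29.5 d ≈ 5.85 d.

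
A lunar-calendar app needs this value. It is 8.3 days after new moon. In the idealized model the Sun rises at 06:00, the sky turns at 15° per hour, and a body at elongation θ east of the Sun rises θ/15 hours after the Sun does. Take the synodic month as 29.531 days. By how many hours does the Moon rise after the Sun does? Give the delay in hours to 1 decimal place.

6.7 h

Elongation θ = 360° × 8.3/29.531 ≈ 101.2°.
At 15° of sky rotation per hour, 101.2° corresponds to a 6.75 h lag.
So the Moon rises 6.75 h after the Sun.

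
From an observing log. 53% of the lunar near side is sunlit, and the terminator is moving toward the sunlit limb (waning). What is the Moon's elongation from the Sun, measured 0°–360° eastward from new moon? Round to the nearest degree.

267°

From f = (1 − cos θ)/2: cos θ = 1 − 2×0.53 = -0.060; arccos → 93.4°.
Waning ⇒ past full, so θ = 360° − 93.4° = 266.6°.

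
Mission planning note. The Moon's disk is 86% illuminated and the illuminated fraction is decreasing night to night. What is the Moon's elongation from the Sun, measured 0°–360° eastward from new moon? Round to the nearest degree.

From f = (1 − cos θ)/2: cos θ = 1 − 2×0.86 = -0.720; arccos → 136.1°.
A waning Moon lies in 180°–360°, so θ = 360° − 136.1° = 223.9°.

224°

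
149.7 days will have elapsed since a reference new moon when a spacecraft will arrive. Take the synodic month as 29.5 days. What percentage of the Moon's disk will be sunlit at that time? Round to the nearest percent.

5%

149.7/29.5 = 5.075 lunations, so 5 complete cycles and 2.20 d into the next.
Elongation θ = 360° × 2.20/29.5 ≈ 26.8°.
Illuminated fraction = (1 − cos 26.8°)/2 = (1 − 0.892)/2 ≈ 0.054, so 5%.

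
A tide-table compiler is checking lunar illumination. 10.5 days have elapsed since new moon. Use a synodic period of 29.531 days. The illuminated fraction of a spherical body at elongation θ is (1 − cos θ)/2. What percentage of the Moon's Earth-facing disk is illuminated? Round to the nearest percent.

81%

The Moon has covered 10.5/29.531 of its cycle, so θ ≈ 360° × 10.5/29.531 = 128.0°.
cos 128.0° = (-0.616), so f = (1 − (-0.616))/2 = 0.808, so 81%.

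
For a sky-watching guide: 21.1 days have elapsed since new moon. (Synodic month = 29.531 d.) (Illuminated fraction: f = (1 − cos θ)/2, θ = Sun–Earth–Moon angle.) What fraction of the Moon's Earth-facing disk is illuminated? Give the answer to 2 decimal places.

0.61

The Moon has covered 21.1/29.531 of its cycle, so θ ≈ 360° × 21.1/29.531 = 257.2°.
With cos θ = (-0.221), the lit fraction is (1 − (-0.221))/2 ≈ 0.611.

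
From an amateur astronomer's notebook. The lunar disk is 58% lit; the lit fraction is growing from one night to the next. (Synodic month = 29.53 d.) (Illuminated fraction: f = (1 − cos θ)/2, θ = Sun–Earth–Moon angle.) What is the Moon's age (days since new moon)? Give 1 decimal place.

8.1 days

Invert f = (1 − cos θ)/2 to get cos θ = 1 − 2(0.58) = -0.160, hence θ₀ = arccos -0.160 = 99.2°.
Before full moon the principal value applies: θ = 99.2°.
Age = 29.53 × 99.2°/360° ≈ 8.14 days.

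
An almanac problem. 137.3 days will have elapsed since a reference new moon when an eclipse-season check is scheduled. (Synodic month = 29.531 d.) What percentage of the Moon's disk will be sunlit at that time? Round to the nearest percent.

Reduce mod P: 137.3 − 4×29.531 = 19.18 d into the current lunation.
Elongation θ = 360° × 19.18/29.531 ≈ 233.8°.
With cos θ = (-0.591), the lit fraction is (1 − (-0.591))/2 ≈ 0.796, so 80%.

80%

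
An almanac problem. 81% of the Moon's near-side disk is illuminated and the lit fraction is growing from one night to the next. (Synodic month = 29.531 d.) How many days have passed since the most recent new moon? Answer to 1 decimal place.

Invert f = (1 − cos θ)/2 to get cos θ = 1 − 2(0.81) = -0.620, hence θ₀ = arccos -0.620 = 128.3°.
Waxing ⇒ before full, so θ = 128.3°.
Age = 29.531 × 128.3°/360° ≈ 10.53 days.

10.5 days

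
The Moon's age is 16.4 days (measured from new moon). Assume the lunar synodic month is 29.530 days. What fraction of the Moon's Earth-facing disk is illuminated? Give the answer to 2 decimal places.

0.97

Elongation θ = 360° × 16.4/29.530 ≈ 199.9°.
With cos θ = (-0.940), the lit fraction is (1 − (-0.940))/2 ≈ 0.970.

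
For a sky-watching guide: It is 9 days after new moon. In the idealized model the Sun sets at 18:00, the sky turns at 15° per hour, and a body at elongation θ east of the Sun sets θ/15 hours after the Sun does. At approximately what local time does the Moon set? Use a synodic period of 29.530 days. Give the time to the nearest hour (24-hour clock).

Phase angle: θ = 360°·(9 d)/(29.530 d) = 109.7°.
The Moon trails the Sun by θ/15 = 109.7/15 ≈ 7.31 hours.
18:00 + 7.31 h ≈ 01:19 → 01:00 to the nearest hour.

01:00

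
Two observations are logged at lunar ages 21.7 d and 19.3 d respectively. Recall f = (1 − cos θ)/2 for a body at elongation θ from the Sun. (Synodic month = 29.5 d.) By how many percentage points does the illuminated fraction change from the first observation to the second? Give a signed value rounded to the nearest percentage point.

First observation: θ = 360°·21.7/29.5 = 264.8°, so f = 0.545.
Second observation: θ = 235.5°, f = 0.783.
Δf = 0.783 − 0.545 = +0.238, i.e. +24 pp.

+24 pp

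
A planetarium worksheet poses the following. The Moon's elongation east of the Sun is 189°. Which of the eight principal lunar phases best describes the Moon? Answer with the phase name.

The full moon sector spans roughly 158°–202°; 189° falls inside it.

full moon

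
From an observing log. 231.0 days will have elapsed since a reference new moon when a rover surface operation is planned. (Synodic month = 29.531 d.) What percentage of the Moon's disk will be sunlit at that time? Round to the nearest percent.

28%

Reduce mod P: 231.0 − 7×29.531 = 24.28 d into the current lunation.
The Moon has covered 24.28/29.531 of its cycle, so θ ≈ 360° × 24.28/29.531 = 296.0°.
With cos θ = 0.439, the lit fraction is (1 − 0.439)/2 ≈ 0.281, so 28%.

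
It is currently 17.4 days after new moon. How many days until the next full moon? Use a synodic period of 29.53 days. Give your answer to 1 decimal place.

Full moon occurs at elongation 180°, i.e. at age 29.53 × 180/360 = 14.765 d.
Already past this cycle's full moon; the next is at 14.765 + 29.53 = 44.295 d, so 44.295 − 17.4 = 26.895 days.

26.9 days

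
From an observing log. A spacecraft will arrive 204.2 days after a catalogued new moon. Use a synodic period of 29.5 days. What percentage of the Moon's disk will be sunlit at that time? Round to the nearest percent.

Reduce mod P: 204.2 − 6×29.5 = 27.20 d into the current lunation.
Elongation θ = 360° × 27.20/29.5 ≈ 331.9°.
Illuminated fraction = (1 − cos 331.9°)/2 = (1 − 0.882)/2 ≈ 0.059, so 6%.

6%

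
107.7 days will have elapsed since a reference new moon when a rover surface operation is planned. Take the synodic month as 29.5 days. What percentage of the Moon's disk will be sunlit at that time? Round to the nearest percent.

79%

Reduce mod P: 107.7 − 3×29.5 = 19.20 d into the current lunation.
Phase angle: θ = 360°·(19.20 d)/(29.5 d) = 234.3°.
With cos θ = (-0.583), the lit fraction is (1 − (-0.583))/2 ≈ 0.792, so 79%.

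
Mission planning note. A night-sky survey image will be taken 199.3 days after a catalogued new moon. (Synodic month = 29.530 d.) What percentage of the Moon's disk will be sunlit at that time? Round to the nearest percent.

199.3 d spans 6 complete synodic months (6 × 29.530 = 177.18 d) plus 22.12 d.
The Moon has covered 22.12/29.530 of its cycle, so θ ≈ 360° × 22.12/29.530 = 269.7°.
cos 269.7° = (-0.006), so f = (1 − (-0.006))/2 = 0.503, so 50%.

50%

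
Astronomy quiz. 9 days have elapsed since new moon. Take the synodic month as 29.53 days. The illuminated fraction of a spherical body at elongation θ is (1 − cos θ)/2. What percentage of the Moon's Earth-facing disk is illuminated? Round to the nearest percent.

The Moon has covered 9/29.53 of its cycle, so θ ≈ 360° × 9/29.53 = 109.7°.
cos 109.7° = (-0.337), so f = (1 − (-0.337))/2 = 0.669, so 67%.

67%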